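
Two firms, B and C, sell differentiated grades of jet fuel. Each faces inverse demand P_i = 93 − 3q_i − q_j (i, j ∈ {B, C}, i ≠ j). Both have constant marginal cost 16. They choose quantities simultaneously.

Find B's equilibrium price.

49

Firm B's profit: π = q_B(93 − 3q_B − q_C) − 16q_B.
∂π/∂q_B = 77 − 6q_B − q_C = 0 ⇒ q_B = 77/6 − (1/6)q_C.
The game is symmetric, so in equilibrium q_C = q_B: the reaction function gives (7/6)q_B = 77/6, hence q_B = 11.
P_B = 93 − 3·11 − 11 = 49.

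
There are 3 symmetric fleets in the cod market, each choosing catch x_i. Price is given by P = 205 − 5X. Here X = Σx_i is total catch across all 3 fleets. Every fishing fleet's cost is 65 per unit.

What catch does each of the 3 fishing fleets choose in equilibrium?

A representative fishing fleet's profit is π_i = x_i(205 − 5X) − 65x_i, with X = x_i + Σ_{j≠i} x_j.
First-order condition: 140 − 10x_i − 5Σ_{j≠i} x_j = 0.
With identical fishing fleets, set every x_j = x: then 140 − 10x − 10x = 0, i.e. x = 140/20 = 7.

7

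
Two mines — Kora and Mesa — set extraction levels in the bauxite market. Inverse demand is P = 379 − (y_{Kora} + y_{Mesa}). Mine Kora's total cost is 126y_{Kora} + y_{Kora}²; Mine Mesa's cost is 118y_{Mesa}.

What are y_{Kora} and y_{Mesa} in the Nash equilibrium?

35, 113

Mine Kora's profit: π = y_{Kora}(379 − (y_{Kora} + y_{Mesa})) − 126y_{Kora} − y_{Kora}².
∂π/∂y_{Kora} = 253 − 4y_{Kora} − y_{Mesa} = 0, so y_{Kora} = 63.25 − 0.25y_{Mesa}.
For Mesa: ∂π/∂y_{Mesa} = 261 − 2y_{Mesa} − y_{Kora} = 0 ⇒ y_{Mesa} = 130.5 − 0.5y_{Kora}.
Plugging y_{Mesa} into Kora's best response: y_{Kora} = 63.25 − 0.25(130.5 − 0.5y_{Kora}) ⇒ 0.875y_{Kora} = 30.625, so y_{Kora} = 35.
Then y_{Mesa} = 130.5 − 0.5·35 = 113.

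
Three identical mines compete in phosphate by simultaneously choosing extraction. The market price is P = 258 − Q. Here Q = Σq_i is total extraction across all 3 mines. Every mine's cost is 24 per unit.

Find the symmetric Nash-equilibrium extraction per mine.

A representative mine's profit is π_i = q_i(258 − Q) − 24q_i, with Q = q_i + Σ_{j≠i} q_j.
First-order condition: 234 − 2q_i − Σ_{j≠i} q_j = 0.
With identical mines, set every q_j = q: then 234 − 2q − 2q = 0, i.e. q = 234/4 = 58.5.

58.5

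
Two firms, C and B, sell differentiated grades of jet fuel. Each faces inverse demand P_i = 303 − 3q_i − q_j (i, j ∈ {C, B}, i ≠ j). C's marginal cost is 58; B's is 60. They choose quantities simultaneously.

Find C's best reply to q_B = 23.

37

Firm C's profit: π = q_C(303 − 3q_C − q_B) − 58q_C.
∂π/∂q_C = 245 − 6q_C − q_B = 0 ⇒ q_C = 245/6 − (1/6)q_B.
At q_B = 23: q_C = 245/6 − (1/6)·23 = 37.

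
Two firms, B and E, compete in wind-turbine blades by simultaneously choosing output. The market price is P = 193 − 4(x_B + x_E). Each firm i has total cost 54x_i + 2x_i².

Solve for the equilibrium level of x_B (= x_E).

Firm B's profit: π = x_B(193 − 4(x_B + x_E)) − 54x_B − 2x_B².
∂π/∂x_B = 139 − 12x_B − 4x_E = 0, so x_B = 139/12 − (1/3)x_E.
By symmetry x_E = x_B; substituting into the reaction function, (4/3)x_B = 139/12 and x_B = 8.6875.

8.6875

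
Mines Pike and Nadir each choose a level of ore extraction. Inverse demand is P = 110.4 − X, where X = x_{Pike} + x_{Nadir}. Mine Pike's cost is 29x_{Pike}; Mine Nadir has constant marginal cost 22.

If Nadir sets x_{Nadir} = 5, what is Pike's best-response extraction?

38.2

Mine Pike's profit: π = x_{Pike}(110.4 − (x_{Pike} + x_{Nadir})) − 29x_{Pike}.
∂π/∂x_{Pike} = 81.4 − 2x_{Pike} − x_{Nadir} = 0, so x_{Pike} = 40.7 − 0.5x_{Nadir}.
At x_{Nadir} = 5: x_{Pike} = 40.7 − 0.5·5 = 38.2.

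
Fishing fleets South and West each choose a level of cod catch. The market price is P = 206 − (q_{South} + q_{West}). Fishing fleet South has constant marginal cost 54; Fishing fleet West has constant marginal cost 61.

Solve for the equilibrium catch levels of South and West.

Fishing fleet South's profit: π = q_{South}(206 − (q_{South} + q_{West})) − 54q_{South}.
∂π/∂q_{South} = 152 − 2q_{South} − q_{West} = 0, so q_{South} = 76 − 0.5q_{West}.
By the same steps for West: q_{West} = 72.5 − 0.5q_{South}.
Plugging q_{West} into South's best response: q_{South} = 76 − 0.5(72.5 − 0.5q_{South}) ⇒ 0.75q_{South} = 39.75, so q_{South} = 53.
Then q_{West} = 72.5 − 0.5·53 = 46.

53, 46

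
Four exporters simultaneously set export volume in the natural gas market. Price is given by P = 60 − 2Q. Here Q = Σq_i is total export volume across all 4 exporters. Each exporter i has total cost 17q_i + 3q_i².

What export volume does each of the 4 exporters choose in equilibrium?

2.6875

A representative exporter's profit is π_i = q_i(60 − 2Q) − 17q_i − 3q_i², with Q = q_i + Σ_{j≠i} q_j.
First-order condition: 43 − 10q_i − 2Σ_{j≠i} q_j = 0.
Imposing symmetry (q_j = q for all j) turns Σ_{j≠i} q_j into 3q, so 43 = 16q and q = 2.6875.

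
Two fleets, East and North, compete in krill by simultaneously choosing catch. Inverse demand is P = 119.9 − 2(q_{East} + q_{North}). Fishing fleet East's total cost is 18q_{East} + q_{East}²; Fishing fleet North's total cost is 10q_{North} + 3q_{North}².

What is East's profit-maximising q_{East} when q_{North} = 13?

12.65

Fishing fleet East's profit: π = q_{East}(119.9 − 2(q_{East} + q_{North})) − 18q_{East} − q_{East}².
∂π/∂q_{East} = 101.9 − 6q_{East} − 2q_{North} = 0, so q_{East} = 1019/60 − (1/3)q_{North}.
At q_{North} = 13: q_{East} = 1019/60 − (1/3)·13 = 12.65.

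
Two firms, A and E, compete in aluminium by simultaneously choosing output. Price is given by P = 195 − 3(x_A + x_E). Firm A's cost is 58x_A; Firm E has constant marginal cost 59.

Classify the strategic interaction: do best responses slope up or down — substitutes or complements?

strategic substitutes

Firm A's profit: π = x_A(195 − 3(x_A + x_E)) − 58x_A.
∂π/∂x_A = 137 − 6x_A − 3x_E = 0, so x_A = 137/6 − 0.5x_E.
The best-response slope dx_A/dx_E = −0.5 < 0: the reaction function is downward-sloping, so the choices are strategic substitutes.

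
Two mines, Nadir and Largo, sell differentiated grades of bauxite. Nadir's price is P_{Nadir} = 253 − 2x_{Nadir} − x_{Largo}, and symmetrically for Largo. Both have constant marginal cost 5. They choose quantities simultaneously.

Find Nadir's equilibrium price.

104.2

Mine Nadir's profit: π = x_{Nadir}(253 − 2x_{Nadir} − x_{Largo}) − 5x_{Nadir}.
∂π/∂x_{Nadir} = 248 − 4x_{Nadir} − x_{Largo} = 0 ⇒ x_{Nadir} = 62 − 0.25x_{Largo}.
Setting x_{Nadir} = x_{Largo} in the reaction function: x_{Nadir} = 62 − 0.25x_{Nadir}, so x_{Nadir} = 62 / 1.25 = 49.6.
P_{Nadir} = 253 − 2·49.6 − 49.6 = 104.2.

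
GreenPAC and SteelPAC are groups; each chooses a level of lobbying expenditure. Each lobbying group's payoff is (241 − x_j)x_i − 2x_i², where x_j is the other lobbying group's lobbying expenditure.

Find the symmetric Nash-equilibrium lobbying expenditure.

GreenPAC's payoff is (241 − x_S)x_G − 2x_G².
∂π/∂x_G = 241 − x_S − 4x_G = 0, so x_G = 60.25 − 0.25x_S.
The game is symmetric, so in equilibrium x_S = x_G: the reaction function gives 1.25x_G = 60.25, hence x_G = 48.2.

48.2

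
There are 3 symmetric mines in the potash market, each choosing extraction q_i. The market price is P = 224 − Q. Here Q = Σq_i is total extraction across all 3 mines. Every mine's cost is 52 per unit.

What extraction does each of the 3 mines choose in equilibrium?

A representative mine's profit is π_i = q_i(224 − Q) − 52q_i, with Q = q_i + Σ_{j≠i} q_j.
First-order condition: 172 − 2q_i − Σ_{j≠i} q_j = 0.
Imposing symmetry (q_j = q for all j) turns Σ_{j≠i} q_j into 2q, so 172 = 4q and q = 43.

43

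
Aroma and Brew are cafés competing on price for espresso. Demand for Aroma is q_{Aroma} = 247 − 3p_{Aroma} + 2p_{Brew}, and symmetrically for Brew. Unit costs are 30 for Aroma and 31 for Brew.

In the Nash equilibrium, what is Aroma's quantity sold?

Aroma's profit: π = (p_{Aroma} − 30)(247 − 3p_{Aroma} + 2p_{Brew}).
∂π/∂p_{Aroma} = 337 − 6p_{Aroma} + 2p_{Brew} = 0 ⇒ p_{Aroma} = 337/6 + (1/3)p_{Brew}.
Similarly p_{Brew} = 170/3 + (1/3)p_{Aroma}.
Substituting the second reaction function into the first: p_{Aroma} = 337/6 + (1/3)(170/3 + (1/3)p_{Aroma}), which gives (8/9)p_{Aroma} = 1351/18 ⇒ p_{Aroma} = 84.4375.
Then p_{Brew} = 170/3 + (1/3)·84.4375 = 84.8125.
q_{Aroma} = 247 − 3·84.4375 + 2·84.8125 = 163.3125.

163.3125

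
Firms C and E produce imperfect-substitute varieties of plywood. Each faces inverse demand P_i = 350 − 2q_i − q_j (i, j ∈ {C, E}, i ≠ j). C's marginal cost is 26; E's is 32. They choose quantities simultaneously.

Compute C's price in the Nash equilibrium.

156.4

Firm C's profit: π = q_C(350 − 2q_C − q_E) − 26q_C.
∂π/∂q_C = 324 − 4q_C − q_E = 0 ⇒ q_C = 81 − 0.25q_E.
Similarly q_E = 79.5 − 0.25q_C.
Substituting the second reaction function into the first: q_C = 81 − 0.25(79.5 − 0.25q_C), which gives 0.9375q_C = 61.125 ⇒ q_C = 65.2.
Then q_E = 79.5 − 0.25·65.2 = 63.2.
P_C = 350 − 2·65.2 − 63.2 = 156.4.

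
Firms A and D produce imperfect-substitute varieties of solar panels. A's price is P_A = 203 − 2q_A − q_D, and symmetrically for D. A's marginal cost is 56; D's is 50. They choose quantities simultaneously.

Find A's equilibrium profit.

Firm A's profit: π = q_A(203 − 2q_A − q_D) − 56q_A.
∂π/∂q_A = 147 − 4q_A − q_D = 0 ⇒ q_A = 36.75 − 0.25q_D.
Similarly q_D = 38.25 − 0.25q_A.
Substituting the second reaction function into the first: q_A = 36.75 − 0.25(38.25 − 0.25q_A), which gives 0.9375q_A = 27.1875 ⇒ q_A = 29.
Then q_D = 38.25 − 0.25·29 = 31.
P_A = 203 − 2·29 − 31 = 114.
Profit = (114 − 56)·29 = 1682.

1682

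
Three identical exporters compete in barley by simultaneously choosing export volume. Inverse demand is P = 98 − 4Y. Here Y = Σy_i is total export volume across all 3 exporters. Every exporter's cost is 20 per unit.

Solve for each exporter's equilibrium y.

4.875

A representative exporter's profit is π_i = y_i(98 − 4Y) − 20y_i, with Y = y_i + Σ_{j≠i} y_j.
First-order condition: 78 − 8y_i − 4Σ_{j≠i} y_j = 0.
In a symmetric equilibrium every exporter chooses the same y, so Σ_{j≠i} y_j = 2y. The condition becomes 78 − 16y = 0, giving y = 78/16 = 4.875.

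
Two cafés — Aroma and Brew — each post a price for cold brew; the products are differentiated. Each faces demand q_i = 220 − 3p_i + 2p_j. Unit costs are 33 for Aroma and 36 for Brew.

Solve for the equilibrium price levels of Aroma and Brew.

Aroma's profit: π = (p_{Aroma} − 33)(220 − 3p_{Aroma} + 2p_{Brew}).
∂π/∂p_{Aroma} = 319 − 6p_{Aroma} + 2p_{Brew} = 0 ⇒ p_{Aroma} = 319/6 + (1/3)p_{Brew}.
Similarly p_{Brew} = 164/3 + (1/3)p_{Aroma}.
Solving the two reaction functions simultaneously: (1 − (1/3)(1/3))p_{Aroma} = 319/6 + (1/3)·(164/3), so (8/9)p_{Aroma} = 1285/18 and p_{Aroma} = 80.3125.
Then p_{Brew} = 164/3 + (1/3)·80.3125 = 81.4375.

80.3125, 81.4375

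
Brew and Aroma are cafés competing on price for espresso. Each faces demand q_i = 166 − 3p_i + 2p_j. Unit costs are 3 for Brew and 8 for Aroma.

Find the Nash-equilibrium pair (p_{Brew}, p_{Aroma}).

44.6875, 46.5625

Brew's profit: π = (p_{Brew} − 3)(166 − 3p_{Brew} + 2p_{Aroma}).
∂π/∂p_{Brew} = 175 − 6p_{Brew} + 2p_{Aroma} = 0 ⇒ p_{Brew} = 175/6 + (1/3)p_{Aroma}.
Similarly p_{Aroma} = 95/3 + (1/3)p_{Brew}.
Solving the two reaction functions simultaneously: (1 − (1/3)(1/3))p_{Brew} = 175/6 + (1/3)·(95/3), so (8/9)p_{Brew} = 715/18 and p_{Brew} = 44.6875.
Then p_{Aroma} = 95/3 + (1/3)·44.6875 = 46.5625.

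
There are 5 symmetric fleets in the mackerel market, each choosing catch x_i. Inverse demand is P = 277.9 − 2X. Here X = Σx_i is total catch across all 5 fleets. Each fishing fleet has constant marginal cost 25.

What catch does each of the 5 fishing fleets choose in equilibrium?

A representative fishing fleet's profit is π_i = x_i(277.9 − 2X) − 25x_i, with X = x_i + Σ_{j≠i} x_j.
First-order condition: 252.9 − 4x_i − 2Σ_{j≠i} x_j = 0.
In a symmetric equilibrium every fishing fleet chooses the same x, so Σ_{j≠i} x_j = 4x. The condition becomes 252.9 − 12x = 0, giving x = 252.9/12 = 21.075.

21.075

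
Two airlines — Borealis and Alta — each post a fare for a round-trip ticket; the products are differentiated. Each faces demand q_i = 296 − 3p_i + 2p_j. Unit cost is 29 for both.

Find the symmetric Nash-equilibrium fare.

Borealis's profit: π = (p_{Borealis} − 29)(296 − 3p_{Borealis} + 2p_{Alta}).
∂π/∂p_{Borealis} = 383 − 6p_{Borealis} + 2p_{Alta} = 0 ⇒ p_{Borealis} = 383/6 + (1/3)p_{Alta}.
The game is symmetric, so in equilibrium p_{Alta} = p_{Borealis}: the reaction function gives (2/3)p_{Borealis} = 383/6, hence p_{Borealis} = 95.75.

95.75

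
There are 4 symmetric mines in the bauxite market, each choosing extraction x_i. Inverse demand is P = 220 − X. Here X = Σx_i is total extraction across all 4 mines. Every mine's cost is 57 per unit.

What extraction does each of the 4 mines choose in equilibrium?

A representative mine's profit is π_i = x_i(220 − X) − 57x_i, with X = x_i + Σ_{j≠i} x_j.
First-order condition: 163 − 2x_i − Σ_{j≠i} x_j = 0.
With identical mines, set every x_j = x: then 163 − 2x − 3x = 0, i.e. x = 163/5 = 32.6.

32.6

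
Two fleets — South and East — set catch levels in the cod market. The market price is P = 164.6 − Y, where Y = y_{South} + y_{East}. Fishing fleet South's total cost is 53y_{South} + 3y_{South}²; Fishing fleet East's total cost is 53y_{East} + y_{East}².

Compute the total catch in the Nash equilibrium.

Fishing fleet South's profit: π = y_{South}(164.6 − (y_{South} + y_{East})) − 53y_{South} − 3y_{South}².
∂π/∂y_{South} = 111.6 − 8y_{South} − y_{East} = 0, so y_{South} = 13.95 − 0.125y_{East}.
For East: ∂π/∂y_{East} = 111.6 − 4y_{East} − y_{South} = 0 ⇒ y_{East} = 27.9 − 0.25y_{South}.
Solving the two reaction functions simultaneously: (1 − (−0.125)(−0.25))y_{South} = 13.95 − 0.125·27.9, so (31/32)y_{South} = 10.4625 and y_{South} = 10.8.
Then y_{East} = 27.9 − 0.25·10.8 = 25.2.
Total catch: 10.8 + 25.2 = 36.

36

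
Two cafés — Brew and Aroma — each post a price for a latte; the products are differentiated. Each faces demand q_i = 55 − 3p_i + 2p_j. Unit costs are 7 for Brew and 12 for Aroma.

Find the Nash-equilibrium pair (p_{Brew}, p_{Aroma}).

19.9375, 21.8125

Brew's profit: π = (p_{Brew} − 7)(55 − 3p_{Brew} + 2p_{Aroma}).
∂π/∂p_{Brew} = 76 − 6p_{Brew} + 2p_{Aroma} = 0 ⇒ p_{Brew} = 38/3 + (1/3)p_{Aroma}.
Similarly p_{Aroma} = 91/6 + (1/3)p_{Brew}.
Plugging p_{Aroma} into Brew's best response: p_{Brew} = 38/3 + (1/3)(91/6 + (1/3)p_{Brew}) ⇒ (8/9)p_{Brew} = 319/18, so p_{Brew} = 19.9375.
Then p_{Aroma} = 91/6 + (1/3)·19.9375 = 21.8125.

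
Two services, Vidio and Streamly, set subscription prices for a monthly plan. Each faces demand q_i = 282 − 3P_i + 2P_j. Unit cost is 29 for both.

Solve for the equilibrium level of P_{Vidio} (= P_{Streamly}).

92.25

Vidio's profit: π = (P_{Vidio} − 29)(282 − 3P_{Vidio} + 2P_{Streamly}).
∂π/∂P_{Vidio} = 369 − 6P_{Vidio} + 2P_{Streamly} = 0 ⇒ P_{Vidio} = 61.5 + (1/3)P_{Streamly}.
The game is symmetric, so in equilibrium P_{Streamly} = P_{Vidio}: the reaction function gives (2/3)P_{Vidio} = 61.5, hence P_{Vidio} = 92.25.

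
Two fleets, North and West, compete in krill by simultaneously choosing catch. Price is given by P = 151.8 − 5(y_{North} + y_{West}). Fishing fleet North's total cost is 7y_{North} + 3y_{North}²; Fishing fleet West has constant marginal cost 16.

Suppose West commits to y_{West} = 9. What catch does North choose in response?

6.2375

Fishing fleet North's profit: π = y_{North}(151.8 − 5(y_{North} + y_{West})) − 7y_{North} − 3y_{North}².
∂π/∂y_{North} = 144.8 − 16y_{North} − 5y_{West} = 0, so y_{North} = 9.05 − 0.3125y_{West}.
At y_{West} = 9: y_{North} = 9.05 − 0.3125·9 = 6.2375.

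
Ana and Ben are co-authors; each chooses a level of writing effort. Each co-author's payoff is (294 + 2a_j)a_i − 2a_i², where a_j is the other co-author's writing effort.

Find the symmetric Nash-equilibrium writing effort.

Ana's payoff is (294 + 2a_B)a_A − 2a_A².
∂π/∂a_A = 294 + 2a_B − 4a_A = 0, so a_A = 73.5 + 0.5a_B.
The game is symmetric, so in equilibrium a_B = a_A: the reaction function gives 0.5a_A = 73.5, hence a_A = 147.

147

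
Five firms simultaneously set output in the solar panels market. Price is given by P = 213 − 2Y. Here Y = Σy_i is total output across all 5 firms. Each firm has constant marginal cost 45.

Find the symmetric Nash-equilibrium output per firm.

14

A representative firm's profit is π_i = y_i(213 − 2Y) − 45y_i, with Y = y_i + Σ_{j≠i} y_j.
First-order condition: 168 − 4y_i − 2Σ_{j≠i} y_j = 0.
In a symmetric equilibrium every firm chooses the same y, so Σ_{j≠i} y_j = 4y. The condition becomes 168 − 12y = 0, giving y = 168/12 = 14.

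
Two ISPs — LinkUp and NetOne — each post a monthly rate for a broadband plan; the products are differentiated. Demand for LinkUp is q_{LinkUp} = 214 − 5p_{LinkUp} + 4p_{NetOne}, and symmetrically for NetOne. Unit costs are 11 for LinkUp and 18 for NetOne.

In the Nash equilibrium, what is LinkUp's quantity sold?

LinkUp's profit: π = (p_{LinkUp} − 11)(214 − 5p_{LinkUp} + 4p_{NetOne}).
∂π/∂p_{LinkUp} = 269 − 10p_{LinkUp} + 4p_{NetOne} = 0 ⇒ p_{LinkUp} = 26.9 + 0.4p_{NetOne}.
Similarly p_{NetOne} = 30.4 + 0.4p_{LinkUp}.
Solving the two reaction functions simultaneously: (1 − (0.4)(0.4))p_{LinkUp} = 26.9 + 0.4·30.4, so 0.84p_{LinkUp} = 39.06 and p_{LinkUp} = 46.5.
Then p_{NetOne} = 30.4 + 0.4·46.5 = 49.
q_{LinkUp} = 214 − 5·46.5 + 4·49 = 177.5.

177.5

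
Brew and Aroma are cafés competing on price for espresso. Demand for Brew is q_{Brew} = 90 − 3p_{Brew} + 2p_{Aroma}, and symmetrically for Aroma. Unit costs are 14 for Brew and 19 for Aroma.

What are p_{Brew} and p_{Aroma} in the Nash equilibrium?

Brew's profit: π = (p_{Brew} − 14)(90 − 3p_{Brew} + 2p_{Aroma}).
∂π/∂p_{Brew} = 132 − 6p_{Brew} + 2p_{Aroma} = 0 ⇒ p_{Brew} = 22 + (1/3)p_{Aroma}.
Similarly p_{Aroma} = 24.5 + (1/3)p_{Brew}.
Plugging p_{Aroma} into Brew's best response: p_{Brew} = 22 + (1/3)(24.5 + (1/3)p_{Brew}) ⇒ (8/9)p_{Brew} = 181/6, so p_{Brew} = 33.9375.
Then p_{Aroma} = 24.5 + (1/3)·33.9375 = 35.8125.

33.9375, 35.8125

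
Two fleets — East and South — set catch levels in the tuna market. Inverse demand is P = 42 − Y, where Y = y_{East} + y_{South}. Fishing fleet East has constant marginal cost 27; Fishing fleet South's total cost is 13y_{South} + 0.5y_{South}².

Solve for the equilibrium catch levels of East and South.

3.2, 8.6

Fishing fleet East's profit: π = y_{East}(42 − (y_{East} + y_{South})) − 27y_{East}.
∂π/∂y_{East} = 15 − 2y_{East} − y_{South} = 0, so y_{East} = 7.5 − 0.5y_{South}.
For South: ∂π/∂y_{South} = 29 − 3y_{South} − y_{East} = 0 ⇒ y_{South} = 29/3 − (1/3)y_{East}.
Solving the two reaction functions simultaneously: (1 − (−0.5)(−1/3))y_{East} = 7.5 − 0.5·(29/3), so (5/6)y_{East} = 8/3 and y_{East} = 3.2.
Then y_{South} = 29/3 − (1/3)·3.2 = 8.6.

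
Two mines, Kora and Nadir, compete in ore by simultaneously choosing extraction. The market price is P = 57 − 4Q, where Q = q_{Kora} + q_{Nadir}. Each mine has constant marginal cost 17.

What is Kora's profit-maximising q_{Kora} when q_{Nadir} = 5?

Mine Kora's profit: π = q_{Kora}(57 − 4(q_{Kora} + q_{Nadir})) − 17q_{Kora}.
∂π/∂q_{Kora} = 40 − 8q_{Kora} − 4q_{Nadir} = 0, so q_{Kora} = 5 − 0.5q_{Nadir}.
At q_{Nadir} = 5: q_{Kora} = 5 − 0.5·5 = 2.5.

2.5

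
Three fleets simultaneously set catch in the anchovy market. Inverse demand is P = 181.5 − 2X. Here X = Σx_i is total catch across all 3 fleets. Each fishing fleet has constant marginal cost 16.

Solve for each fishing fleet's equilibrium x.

A representative fishing fleet's profit is π_i = x_i(181.5 − 2X) − 16x_i, with X = x_i + Σ_{j≠i} x_j.
First-order condition: 165.5 − 4x_i − 2Σ_{j≠i} x_j = 0.
In a symmetric equilibrium every fishing fleet chooses the same x, so Σ_{j≠i} x_j = 2x. The condition becomes 165.5 − 8x = 0, giving x = 165.5/8 = 20.6875.

20.6875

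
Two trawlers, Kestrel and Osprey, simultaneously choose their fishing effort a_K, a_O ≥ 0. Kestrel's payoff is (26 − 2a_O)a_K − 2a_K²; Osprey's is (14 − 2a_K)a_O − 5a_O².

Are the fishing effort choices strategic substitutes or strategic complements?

strategic substitutes

Expanding Kestrel's payoff: 26a_K − 2a_Oa_K − 2a_K².
∂π/∂a_K = 26 − 2a_O − 4a_K = 0, so a_K = 6.5 − 0.5a_O.
The best-response slope da_K/da_O = −0.5 < 0: the reaction function is downward-sloping, so the choices are strategic substitutes.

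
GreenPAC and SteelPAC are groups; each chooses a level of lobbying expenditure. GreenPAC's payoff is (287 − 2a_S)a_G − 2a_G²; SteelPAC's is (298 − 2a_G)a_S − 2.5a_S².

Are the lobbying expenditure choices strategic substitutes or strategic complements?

Expanding GreenPAC's payoff: 287a_G − 2a_Sa_G − 2a_G².
∂π/∂a_G = 287 − 2a_S − 4a_G = 0, so a_G = 71.75 − 0.5a_S.
The best-response slope da_G/da_S = −0.5 < 0: the reaction function is downward-sloping, so the choices are strategic substitutes.

strategic substitutes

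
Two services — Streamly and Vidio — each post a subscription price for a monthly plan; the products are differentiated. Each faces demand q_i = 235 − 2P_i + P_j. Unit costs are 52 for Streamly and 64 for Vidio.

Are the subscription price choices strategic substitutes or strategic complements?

strategic complements

Streamly's profit: π = (P_{Streamly} − 52)(235 − 2P_{Streamly} + P_{Vidio}).
∂π/∂P_{Streamly} = 339 − 4P_{Streamly} + P_{Vidio} = 0 ⇒ P_{Streamly} = 84.75 + 0.25P_{Vidio}.
The best-response slope dP_{Streamly}/dP_{Vidio} = 0.25 > 0: the reaction function is upward-sloping, so the choices are strategic complements.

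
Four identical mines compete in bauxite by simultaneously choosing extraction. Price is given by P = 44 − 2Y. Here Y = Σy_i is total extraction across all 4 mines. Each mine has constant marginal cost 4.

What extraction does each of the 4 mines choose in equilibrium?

A representative mine's profit is π_i = y_i(44 − 2Y) − 4y_i, with Y = y_i + Σ_{j≠i} y_j.
First-order condition: 40 − 4y_i − 2Σ_{j≠i} y_j = 0.
In a symmetric equilibrium every mine chooses the same y, so Σ_{j≠i} y_j = 3y. The condition becomes 40 − 10y = 0, giving y = 40/10 = 4.

4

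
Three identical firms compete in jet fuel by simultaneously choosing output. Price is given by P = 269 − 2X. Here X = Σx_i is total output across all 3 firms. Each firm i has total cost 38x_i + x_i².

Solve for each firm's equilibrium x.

23.1

A representative firm's profit is π_i = x_i(269 − 2X) − 38x_i − x_i², with X = x_i + Σ_{j≠i} x_j.
First-order condition: 231 − 6x_i − 2Σ_{j≠i} x_j = 0.
Imposing symmetry (x_j = x for all j) turns Σ_{j≠i} x_j into 2x, so 231 = 10x and x = 23.1.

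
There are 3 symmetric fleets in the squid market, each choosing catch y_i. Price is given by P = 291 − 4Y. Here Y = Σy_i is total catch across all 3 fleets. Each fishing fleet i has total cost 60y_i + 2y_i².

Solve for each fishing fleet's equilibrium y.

11.55

A representative fishing fleet's profit is π_i = y_i(291 − 4Y) − 60y_i − 2y_i², with Y = y_i + Σ_{j≠i} y_j.
First-order condition: 231 − 12y_i − 4Σ_{j≠i} y_j = 0.
With identical fishing fleets, set every y_j = y: then 231 − 12y − 8y = 0, i.e. y = 231/20 = 11.55.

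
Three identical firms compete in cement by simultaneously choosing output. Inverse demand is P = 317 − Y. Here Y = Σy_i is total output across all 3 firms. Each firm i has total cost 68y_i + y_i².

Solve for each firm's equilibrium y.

A representative firm's profit is π_i = y_i(317 − Y) − 68y_i − y_i², with Y = y_i + Σ_{j≠i} y_j.
First-order condition: 249 − 4y_i − Σ_{j≠i} y_j = 0.
With identical firms, set every y_j = y: then 249 − 4y − 2y = 0, i.e. y = 249/6 = 41.5.

41.5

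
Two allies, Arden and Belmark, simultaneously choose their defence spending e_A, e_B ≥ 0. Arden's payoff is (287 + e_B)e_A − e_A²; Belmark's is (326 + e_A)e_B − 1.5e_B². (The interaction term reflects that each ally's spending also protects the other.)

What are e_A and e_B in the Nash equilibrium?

237.4, 187.8

Expanding Arden's payoff: 287e_A + e_Be_A − e_A².
∂π/∂e_A = 287 + e_B − 2e_A = 0, so e_A = 143.5 + 0.5e_B.
Likewise for Belmark: e_B = 326/3 + (1/3)e_A.
Solving the two reaction functions simultaneously: (1 − (0.5)(1/3))e_A = 143.5 + 0.5·(326/3), so (5/6)e_A = 1187/6 and e_A = 237.4.
Then e_B = 326/3 + (1/3)·237.4 = 187.8.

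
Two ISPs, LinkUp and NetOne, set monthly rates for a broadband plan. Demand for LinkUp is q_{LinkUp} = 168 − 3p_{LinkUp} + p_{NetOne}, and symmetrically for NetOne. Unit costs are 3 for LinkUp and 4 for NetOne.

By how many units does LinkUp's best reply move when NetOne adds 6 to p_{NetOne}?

LinkUp's profit: π = (p_{LinkUp} − 3)(168 − 3p_{LinkUp} + p_{NetOne}).
∂π/∂p_{LinkUp} = 177 − 6p_{LinkUp} + p_{NetOne} = 0 ⇒ p_{LinkUp} = 29.5 + (1/6)p_{NetOne}.
The reaction-function slope is 1/6, so a 6-unit rise in p_{NetOne} moves p_{LinkUp} by 1/6 × 6 = 1. LinkUp's best response rises — the actions are strategic complements.

1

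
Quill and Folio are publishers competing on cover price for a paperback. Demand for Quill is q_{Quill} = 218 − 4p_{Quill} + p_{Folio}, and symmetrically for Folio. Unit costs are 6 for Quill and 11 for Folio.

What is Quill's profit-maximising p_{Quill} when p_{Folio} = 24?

Quill's profit: π = (p_{Quill} − 6)(218 − 4p_{Quill} + p_{Folio}).
∂π/∂p_{Quill} = 242 − 8p_{Quill} + p_{Folio} = 0 ⇒ p_{Quill} = 30.25 + 0.125p_{Folio}.
At p_{Folio} = 24: p_{Quill} = 30.25 + 0.125·24 = 33.25.

33.25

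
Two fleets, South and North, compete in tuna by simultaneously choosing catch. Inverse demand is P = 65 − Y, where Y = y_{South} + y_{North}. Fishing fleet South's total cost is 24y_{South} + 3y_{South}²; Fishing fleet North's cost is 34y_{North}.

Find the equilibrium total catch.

17.2

Fishing fleet South's profit: π = y_{South}(65 − (y_{South} + y_{North})) − 24y_{South} − 3y_{South}².
∂π/∂y_{South} = 41 − 8y_{South} − y_{North} = 0, so y_{South} = 5.125 − 0.125y_{North}.
For North: ∂π/∂y_{North} = 31 − 2y_{North} − y_{South} = 0 ⇒ y_{North} = 15.5 − 0.5y_{South}.
Solving the two reaction functions simultaneously: (1 − (−0.125)(−0.5))y_{South} = 5.125 − 0.125·15.5, so 0.9375y_{South} = 3.1875 and y_{South} = 3.4.
Then y_{North} = 15.5 − 0.5·3.4 = 13.8.
Total catch: 3.4 + 13.8 = 17.2.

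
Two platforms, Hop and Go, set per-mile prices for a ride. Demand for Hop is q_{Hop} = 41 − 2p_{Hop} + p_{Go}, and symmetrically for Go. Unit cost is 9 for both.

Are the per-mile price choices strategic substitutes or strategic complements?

Hop's profit: π = (p_{Hop} − 9)(41 − 2p_{Hop} + p_{Go}).
∂π/∂p_{Hop} = 59 − 4p_{Hop} + p_{Go} = 0 ⇒ p_{Hop} = 14.75 + 0.25p_{Go}.
The best-response slope dp_{Hop}/dp_{Go} = 0.25 > 0: the reaction function is upward-sloping, so the choices are strategic complements.

strategic complements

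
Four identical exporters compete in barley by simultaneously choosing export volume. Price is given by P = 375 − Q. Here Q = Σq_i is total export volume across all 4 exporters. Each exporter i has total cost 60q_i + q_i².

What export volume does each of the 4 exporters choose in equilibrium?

45

A representative exporter's profit is π_i = q_i(375 − Q) − 60q_i − q_i², with Q = q_i + Σ_{j≠i} q_j.
First-order condition: 315 − 4q_i − Σ_{j≠i} q_j = 0.
Imposing symmetry (q_j = q for all j) turns Σ_{j≠i} q_j into 3q, so 315 = 7q and q = 45.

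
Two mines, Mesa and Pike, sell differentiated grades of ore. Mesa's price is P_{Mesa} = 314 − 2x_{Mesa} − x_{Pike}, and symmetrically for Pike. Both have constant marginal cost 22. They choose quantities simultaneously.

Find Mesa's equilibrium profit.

6821.12

Mine Mesa's profit: π = x_{Mesa}(314 − 2x_{Mesa} − x_{Pike}) − 22x_{Mesa}.
∂π/∂x_{Mesa} = 292 − 4x_{Mesa} − x_{Pike} = 0 ⇒ x_{Mesa} = 73 − 0.25x_{Pike}.
By symmetry x_{Pike} = x_{Mesa}; substituting into the reaction function, 1.25x_{Mesa} = 73 and x_{Mesa} = 58.4.
P_{Mesa} = 314 − 2·58.4 − 58.4 = 138.8.
Profit = (138.8 − 22)·58.4 = 6821.12.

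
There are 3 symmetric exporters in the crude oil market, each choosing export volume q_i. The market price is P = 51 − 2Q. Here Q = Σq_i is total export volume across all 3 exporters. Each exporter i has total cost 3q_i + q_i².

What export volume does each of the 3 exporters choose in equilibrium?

A representative exporter's profit is π_i = q_i(51 − 2Q) − 3q_i − q_i², with Q = q_i + Σ_{j≠i} q_j.
First-order condition: 48 − 6q_i − 2Σ_{j≠i} q_j = 0.
With identical exporters, set every q_j = q: then 48 − 6q − 4q = 0, i.e. q = 48/10 = 4.8.

4.8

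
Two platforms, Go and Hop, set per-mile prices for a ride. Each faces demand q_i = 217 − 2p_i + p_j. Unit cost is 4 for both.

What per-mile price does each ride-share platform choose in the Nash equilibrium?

75

Go's profit: π = (p_{Go} − 4)(217 − 2p_{Go} + p_{Hop}).
∂π/∂p_{Go} = 225 − 4p_{Go} + p_{Hop} = 0 ⇒ p_{Go} = 56.25 + 0.25p_{Hop}.
The game is symmetric, so in equilibrium p_{Hop} = p_{Go}: the reaction function gives 0.75p_{Go} = 56.25, hence p_{Go} = 75.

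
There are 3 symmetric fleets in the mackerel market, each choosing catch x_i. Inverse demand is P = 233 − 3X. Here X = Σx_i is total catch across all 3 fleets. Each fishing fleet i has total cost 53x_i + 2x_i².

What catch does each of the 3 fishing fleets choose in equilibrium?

A representative fishing fleet's profit is π_i = x_i(233 − 3X) − 53x_i − 2x_i², with X = x_i + Σ_{j≠i} x_j.
First-order condition: 180 − 10x_i − 3Σ_{j≠i} x_j = 0.
In a symmetric equilibrium every fishing fleet chooses the same x, so Σ_{j≠i} x_j = 2x. The condition becomes 180 − 16x = 0, giving x = 180/16 = 11.25.

11.25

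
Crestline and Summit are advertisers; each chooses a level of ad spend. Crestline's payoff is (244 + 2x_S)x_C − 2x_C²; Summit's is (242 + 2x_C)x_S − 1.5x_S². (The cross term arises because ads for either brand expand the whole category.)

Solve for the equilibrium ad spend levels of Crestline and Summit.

152, 182

Expanding Crestline's payoff: 244x_C + 2x_Sx_C − 2x_C².
∂π/∂x_C = 244 + 2x_S − 4x_C = 0, so x_C = 61 + 0.5x_S.
Likewise for Summit: x_S = 242/3 + (2/3)x_C.
Solving the two reaction functions simultaneously: (1 − (0.5)(2/3))x_C = 61 + 0.5·(242/3), so (2/3)x_C = 304/3 and x_C = 152.
Then x_S = 242/3 + (2/3)·152 = 182.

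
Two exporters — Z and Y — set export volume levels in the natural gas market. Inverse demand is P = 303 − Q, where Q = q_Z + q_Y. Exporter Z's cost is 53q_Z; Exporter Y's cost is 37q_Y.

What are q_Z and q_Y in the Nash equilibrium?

78, 94

Exporter Z's profit: π = q_Z(303 − (q_Z + q_Y)) − 53q_Z.
∂π/∂q_Z = 250 − 2q_Z − q_Y = 0, so q_Z = 125 − 0.5q_Y.
By the same steps for Y: q_Y = 133 − 0.5q_Z.
Solving the two reaction functions simultaneously: (1 − (−0.5)(−0.5))q_Z = 125 − 0.5·133, so 0.75q_Z = 58.5 and q_Z = 78.
Then q_Y = 133 − 0.5·78 = 94.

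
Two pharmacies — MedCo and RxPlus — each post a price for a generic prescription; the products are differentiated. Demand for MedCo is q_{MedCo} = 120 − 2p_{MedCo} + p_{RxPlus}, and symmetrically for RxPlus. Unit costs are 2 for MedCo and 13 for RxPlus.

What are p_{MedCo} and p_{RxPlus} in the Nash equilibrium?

MedCo's profit: π = (p_{MedCo} − 2)(120 − 2p_{MedCo} + p_{RxPlus}).
∂π/∂p_{MedCo} = 124 − 4p_{MedCo} + p_{RxPlus} = 0 ⇒ p_{MedCo} = 31 + 0.25p_{RxPlus}.
Similarly p_{RxPlus} = 36.5 + 0.25p_{MedCo}.
Solving the two reaction functions simultaneously: (1 − (0.25)(0.25))p_{MedCo} = 31 + 0.25·36.5, so 0.9375p_{MedCo} = 40.125 and p_{MedCo} = 42.8.
Then p_{RxPlus} = 36.5 + 0.25·42.8 = 47.2.

42.8, 47.2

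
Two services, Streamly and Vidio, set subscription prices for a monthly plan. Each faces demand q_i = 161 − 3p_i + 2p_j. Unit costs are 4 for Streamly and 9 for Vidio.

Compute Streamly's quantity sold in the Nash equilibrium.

Streamly's profit: π = (p_{Streamly} − 4)(161 − 3p_{Streamly} + 2p_{Vidio}).
∂π/∂p_{Streamly} = 173 − 6p_{Streamly} + 2p_{Vidio} = 0 ⇒ p_{Streamly} = 173/6 + (1/3)p_{Vidio}.
Similarly p_{Vidio} = 94/3 + (1/3)p_{Streamly}.
Solving the two reaction functions simultaneously: (1 − (1/3)(1/3))p_{Streamly} = 173/6 + (1/3)·(94/3), so (8/9)p_{Streamly} = 707/18 and p_{Streamly} = 44.1875.
Then p_{Vidio} = 94/3 + (1/3)·44.1875 = 46.0625.
q_{Streamly} = 161 − 3·44.1875 + 2·46.0625 = 120.5625.

120.5625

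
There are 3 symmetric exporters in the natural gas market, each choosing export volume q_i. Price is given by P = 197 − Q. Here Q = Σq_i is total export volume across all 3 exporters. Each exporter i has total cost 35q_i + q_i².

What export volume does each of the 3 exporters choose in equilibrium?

A representative exporter's profit is π_i = q_i(197 − Q) − 35q_i − q_i², with Q = q_i + Σ_{j≠i} q_j.
First-order condition: 162 − 4q_i − Σ_{j≠i} q_j = 0.
In a symmetric equilibrium every exporter chooses the same q, so Σ_{j≠i} q_j = 2q. The condition becomes 162 − 6q = 0, giving q = 162/6 = 27.

27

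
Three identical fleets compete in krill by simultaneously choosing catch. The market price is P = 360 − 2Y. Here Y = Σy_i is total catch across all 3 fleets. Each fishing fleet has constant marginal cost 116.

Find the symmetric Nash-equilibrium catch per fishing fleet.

A representative fishing fleet's profit is π_i = y_i(360 − 2Y) − 116y_i, with Y = y_i + Σ_{j≠i} y_j.
First-order condition: 244 − 4y_i − 2Σ_{j≠i} y_j = 0.
With identical fishing fleets, set every y_j = y: then 244 − 4y − 4y = 0, i.e. y = 244/8 = 30.5.

30.5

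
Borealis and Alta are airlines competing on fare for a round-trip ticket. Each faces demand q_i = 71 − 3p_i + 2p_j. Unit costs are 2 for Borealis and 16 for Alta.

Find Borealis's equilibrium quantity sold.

Borealis's profit: π = (p_{Borealis} − 2)(71 − 3p_{Borealis} + 2p_{Alta}).
∂π/∂p_{Borealis} = 77 − 6p_{Borealis} + 2p_{Alta} = 0 ⇒ p_{Borealis} = 77/6 + (1/3)p_{Alta}.
Similarly p_{Alta} = 119/6 + (1/3)p_{Borealis}.
Substituting the second reaction function into the first: p_{Borealis} = 77/6 + (1/3)(119/6 + (1/3)p_{Borealis}), which gives (8/9)p_{Borealis} = 175/9 ⇒ p_{Borealis} = 21.875.
Then p_{Alta} = 119/6 + (1/3)·21.875 = 27.125.
q_{Borealis} = 71 − 3·21.875 + 2·27.125 = 59.625.

59.625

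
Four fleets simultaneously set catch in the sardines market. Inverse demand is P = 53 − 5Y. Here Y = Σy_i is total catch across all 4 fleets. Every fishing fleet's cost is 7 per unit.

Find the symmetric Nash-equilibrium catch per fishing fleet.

A representative fishing fleet's profit is π_i = y_i(53 − 5Y) − 7y_i, with Y = y_i + Σ_{j≠i} y_j.
First-order condition: 46 − 10y_i − 5Σ_{j≠i} y_j = 0.
With identical fishing fleets, set every y_j = y: then 46 − 10y − 15y = 0, i.e. y = 46/25 = 1.84.

1.84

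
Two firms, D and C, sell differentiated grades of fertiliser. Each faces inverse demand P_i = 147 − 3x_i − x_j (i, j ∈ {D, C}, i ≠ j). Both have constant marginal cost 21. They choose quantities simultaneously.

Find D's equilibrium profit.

Firm D's profit: π = x_D(147 − 3x_D − x_C) − 21x_D.
∂π/∂x_D = 126 − 6x_D − x_C = 0 ⇒ x_D = 21 − (1/6)x_C.
The game is symmetric, so in equilibrium x_C = x_D: the reaction function gives (7/6)x_D = 21, hence x_D = 18.
P_D = 147 − 3·18 − 18 = 75.
Profit = (75 − 21)·18 = 972.

972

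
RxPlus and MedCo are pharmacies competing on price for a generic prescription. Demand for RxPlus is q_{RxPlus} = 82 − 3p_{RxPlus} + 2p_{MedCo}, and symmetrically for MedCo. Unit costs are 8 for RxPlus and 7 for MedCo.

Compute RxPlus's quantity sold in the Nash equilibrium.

RxPlus's profit: π = (p_{RxPlus} − 8)(82 − 3p_{RxPlus} + 2p_{MedCo}).
∂π/∂p_{RxPlus} = 106 − 6p_{RxPlus} + 2p_{MedCo} = 0 ⇒ p_{RxPlus} = 53/3 + (1/3)p_{MedCo}.
Similarly p_{MedCo} = 103/6 + (1/3)p_{RxPlus}.
Solving the two reaction functions simultaneously: (1 − (1/3)(1/3))p_{RxPlus} = 53/3 + (1/3)·(103/6), so (8/9)p_{RxPlus} = 421/18 and p_{RxPlus} = 26.3125.
Then p_{MedCo} = 103/6 + (1/3)·26.3125 = 25.9375.
q_{RxPlus} = 82 − 3·26.3125 + 2·25.9375 = 54.9375.

54.9375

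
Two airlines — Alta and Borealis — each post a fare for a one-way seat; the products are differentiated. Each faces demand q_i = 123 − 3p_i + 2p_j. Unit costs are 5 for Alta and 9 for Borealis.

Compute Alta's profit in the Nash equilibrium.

Alta's profit: π = (p_{Alta} − 5)(123 − 3p_{Alta} + 2p_{Borealis}).
∂π/∂p_{Alta} = 138 − 6p_{Alta} + 2p_{Borealis} = 0 ⇒ p_{Alta} = 23 + (1/3)p_{Borealis}.
Similarly p_{Borealis} = 25 + (1/3)p_{Alta}.
Substituting the second reaction function into the first: p_{Alta} = 23 + (1/3)(25 + (1/3)p_{Alta}), which gives (8/9)p_{Alta} = 94/3 ⇒ p_{Alta} = 35.25.
Then p_{Borealis} = 25 + (1/3)·35.25 = 36.75.
q_{Alta} = 123 − 3·35.25 + 2·36.75 = 90.75.
Profit = (35.25 − 5)·90.75 = 2745.1875.

2745.1875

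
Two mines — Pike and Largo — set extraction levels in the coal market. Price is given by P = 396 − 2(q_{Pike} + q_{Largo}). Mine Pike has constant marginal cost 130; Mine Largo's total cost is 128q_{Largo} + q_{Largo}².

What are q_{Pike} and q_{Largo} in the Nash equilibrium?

Mine Pike's profit: π = q_{Pike}(396 − 2(q_{Pike} + q_{Largo})) − 130q_{Pike}.
∂π/∂q_{Pike} = 266 − 4q_{Pike} − 2q_{Largo} = 0, so q_{Pike} = 66.5 − 0.5q_{Largo}.
For Largo: ∂π/∂q_{Largo} = 268 − 6q_{Largo} − 2q_{Pike} = 0 ⇒ q_{Largo} = 134/3 − (1/3)q_{Pike}.
Solving the two reaction functions simultaneously: (1 − (−0.5)(−1/3))q_{Pike} = 66.5 − 0.5·(134/3), so (5/6)q_{Pike} = 265/6 and q_{Pike} = 53.
Then q_{Largo} = 134/3 − (1/3)·53 = 27.

53, 27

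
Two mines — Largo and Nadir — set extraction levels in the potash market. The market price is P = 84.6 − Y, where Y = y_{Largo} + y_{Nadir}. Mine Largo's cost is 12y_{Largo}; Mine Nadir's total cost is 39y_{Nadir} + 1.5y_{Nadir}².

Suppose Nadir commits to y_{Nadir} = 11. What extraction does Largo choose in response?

Mine Largo's profit: π = y_{Largo}(84.6 − (y_{Largo} + y_{Nadir})) − 12y_{Largo}.
∂π/∂y_{Largo} = 72.6 − 2y_{Largo} − y_{Nadir} = 0, so y_{Largo} = 36.3 − 0.5y_{Nadir}.
At y_{Nadir} = 11: y_{Largo} = 36.3 − 0.5·11 = 30.8.

30.8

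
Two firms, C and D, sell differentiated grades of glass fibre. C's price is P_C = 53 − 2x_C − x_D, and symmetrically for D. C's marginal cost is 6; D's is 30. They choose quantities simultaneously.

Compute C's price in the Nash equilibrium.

Firm C's profit: π = x_C(53 − 2x_C − x_D) − 6x_C.
∂π/∂x_C = 47 − 4x_C − x_D = 0 ⇒ x_C = 11.75 − 0.25x_D.
Similarly x_D = 5.75 − 0.25x_C.
Substituting the second reaction function into the first: x_C = 11.75 − 0.25(5.75 − 0.25x_C), which gives 0.9375x_C = 10.3125 ⇒ x_C = 11.
Then x_D = 5.75 − 0.25·11 = 3.
P_C = 53 − 2·11 − 3 = 28.

28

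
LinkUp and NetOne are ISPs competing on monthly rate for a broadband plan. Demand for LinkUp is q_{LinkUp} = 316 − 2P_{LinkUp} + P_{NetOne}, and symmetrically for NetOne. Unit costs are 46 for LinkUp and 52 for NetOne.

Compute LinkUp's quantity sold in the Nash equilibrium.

LinkUp's profit: π = (P_{LinkUp} − 46)(316 − 2P_{LinkUp} + P_{NetOne}).
∂π/∂P_{LinkUp} = 408 − 4P_{LinkUp} + P_{NetOne} = 0 ⇒ P_{LinkUp} = 102 + 0.25P_{NetOne}.
Similarly P_{NetOne} = 105 + 0.25P_{LinkUp}.
Solving the two reaction functions simultaneously: (1 − (0.25)(0.25))P_{LinkUp} = 102 + 0.25·105, so 0.9375P_{LinkUp} = 128.25 and P_{LinkUp} = 136.8.
Then P_{NetOne} = 105 + 0.25·136.8 = 139.2.
q_{LinkUp} = 316 − 2·136.8 + 139.2 = 181.6.

181.6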